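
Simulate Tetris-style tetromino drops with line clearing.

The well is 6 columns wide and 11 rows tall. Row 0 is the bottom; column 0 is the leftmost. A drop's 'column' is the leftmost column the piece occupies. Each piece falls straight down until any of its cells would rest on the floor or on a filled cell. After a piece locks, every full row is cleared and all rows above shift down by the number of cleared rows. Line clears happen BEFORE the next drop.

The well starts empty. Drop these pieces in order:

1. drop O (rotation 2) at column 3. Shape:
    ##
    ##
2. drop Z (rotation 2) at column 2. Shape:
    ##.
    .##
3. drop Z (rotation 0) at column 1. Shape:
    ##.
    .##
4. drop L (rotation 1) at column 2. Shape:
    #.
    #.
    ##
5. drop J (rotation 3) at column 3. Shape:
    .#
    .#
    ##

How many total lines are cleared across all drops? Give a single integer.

Drop 1: O rot2 at col 3 lands with bottom-row=0; cleared 0 line(s) (total 0); column heights now [0 0 0 2 2 0], max=2
Drop 2: Z rot2 at col 2 lands with bottom-row=2; cleared 0 line(s) (total 0); column heights now [0 0 4 4 3 0], max=4
Drop 3: Z rot0 at col 1 lands with bottom-row=4; cleared 0 line(s) (total 0); column heights now [0 6 6 5 3 0], max=6
Drop 4: L rot1 at col 2 lands with bottom-row=6; cleared 0 line(s) (total 0); column heights now [0 6 9 7 3 0], max=9
Drop 5: J rot3 at col 3 lands with bottom-row=7; cleared 0 line(s) (total 0); column heights now [0 6 9 8 10 0], max=10

Answer: 0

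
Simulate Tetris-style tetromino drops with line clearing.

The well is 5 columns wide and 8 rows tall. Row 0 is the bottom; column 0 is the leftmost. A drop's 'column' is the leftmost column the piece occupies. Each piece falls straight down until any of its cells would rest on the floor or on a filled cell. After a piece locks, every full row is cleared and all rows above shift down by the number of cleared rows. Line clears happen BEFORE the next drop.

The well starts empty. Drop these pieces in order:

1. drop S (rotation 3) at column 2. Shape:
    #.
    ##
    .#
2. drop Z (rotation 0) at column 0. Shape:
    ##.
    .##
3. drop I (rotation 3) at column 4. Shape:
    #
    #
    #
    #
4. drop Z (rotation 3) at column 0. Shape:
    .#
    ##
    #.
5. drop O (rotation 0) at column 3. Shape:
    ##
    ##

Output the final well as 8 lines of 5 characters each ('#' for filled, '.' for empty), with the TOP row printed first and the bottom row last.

Answer: .#...
##...
#..##
##.##
.##.#
..#.#
..###
...##

Derivation:
Drop 1: S rot3 at col 2 lands with bottom-row=0; cleared 0 line(s) (total 0); column heights now [0 0 3 2 0], max=3
Drop 2: Z rot0 at col 0 lands with bottom-row=3; cleared 0 line(s) (total 0); column heights now [5 5 4 2 0], max=5
Drop 3: I rot3 at col 4 lands with bottom-row=0; cleared 0 line(s) (total 0); column heights now [5 5 4 2 4], max=5
Drop 4: Z rot3 at col 0 lands with bottom-row=5; cleared 0 line(s) (total 0); column heights now [7 8 4 2 4], max=8
Drop 5: O rot0 at col 3 lands with bottom-row=4; cleared 0 line(s) (total 0); column heights now [7 8 4 6 6], max=8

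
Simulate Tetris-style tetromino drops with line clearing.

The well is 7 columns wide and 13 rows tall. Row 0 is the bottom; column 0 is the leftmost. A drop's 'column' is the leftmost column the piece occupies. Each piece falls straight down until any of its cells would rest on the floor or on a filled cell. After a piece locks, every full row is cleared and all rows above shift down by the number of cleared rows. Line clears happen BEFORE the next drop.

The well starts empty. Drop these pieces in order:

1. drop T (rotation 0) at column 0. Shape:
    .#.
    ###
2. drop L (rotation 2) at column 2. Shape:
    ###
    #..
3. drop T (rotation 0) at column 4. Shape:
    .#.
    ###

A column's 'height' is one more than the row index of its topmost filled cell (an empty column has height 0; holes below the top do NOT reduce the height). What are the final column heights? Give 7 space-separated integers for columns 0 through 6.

Answer: 1 2 3 3 4 5 4

Derivation:
Drop 1: T rot0 at col 0 lands with bottom-row=0; cleared 0 line(s) (total 0); column heights now [1 2 1 0 0 0 0], max=2
Drop 2: L rot2 at col 2 lands with bottom-row=1; cleared 0 line(s) (total 0); column heights now [1 2 3 3 3 0 0], max=3
Drop 3: T rot0 at col 4 lands with bottom-row=3; cleared 0 line(s) (total 0); column heights now [1 2 3 3 4 5 4], max=5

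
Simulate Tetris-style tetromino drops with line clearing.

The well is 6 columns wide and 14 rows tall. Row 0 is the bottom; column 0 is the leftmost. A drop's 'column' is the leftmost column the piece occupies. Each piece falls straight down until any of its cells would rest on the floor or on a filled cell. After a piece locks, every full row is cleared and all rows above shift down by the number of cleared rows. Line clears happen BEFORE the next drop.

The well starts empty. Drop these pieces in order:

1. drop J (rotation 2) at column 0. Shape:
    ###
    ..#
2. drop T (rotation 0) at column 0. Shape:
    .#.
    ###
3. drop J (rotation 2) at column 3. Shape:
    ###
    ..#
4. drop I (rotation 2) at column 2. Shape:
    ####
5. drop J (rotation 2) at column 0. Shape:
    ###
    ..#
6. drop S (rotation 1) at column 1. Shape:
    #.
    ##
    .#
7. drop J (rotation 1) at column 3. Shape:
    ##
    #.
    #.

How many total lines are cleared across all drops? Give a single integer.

Drop 1: J rot2 at col 0 lands with bottom-row=0; cleared 0 line(s) (total 0); column heights now [2 2 2 0 0 0], max=2
Drop 2: T rot0 at col 0 lands with bottom-row=2; cleared 0 line(s) (total 0); column heights now [3 4 3 0 0 0], max=4
Drop 3: J rot2 at col 3 lands with bottom-row=0; cleared 1 line(s) (total 1); column heights now [2 3 2 0 0 1], max=3
Drop 4: I rot2 at col 2 lands with bottom-row=2; cleared 0 line(s) (total 1); column heights now [2 3 3 3 3 3], max=3
Drop 5: J rot2 at col 0 lands with bottom-row=3; cleared 0 line(s) (total 1); column heights now [5 5 5 3 3 3], max=5
Drop 6: S rot1 at col 1 lands with bottom-row=5; cleared 0 line(s) (total 1); column heights now [5 8 7 3 3 3], max=8
Drop 7: J rot1 at col 3 lands with bottom-row=3; cleared 0 line(s) (total 1); column heights now [5 8 7 6 6 3], max=8

Answer: 1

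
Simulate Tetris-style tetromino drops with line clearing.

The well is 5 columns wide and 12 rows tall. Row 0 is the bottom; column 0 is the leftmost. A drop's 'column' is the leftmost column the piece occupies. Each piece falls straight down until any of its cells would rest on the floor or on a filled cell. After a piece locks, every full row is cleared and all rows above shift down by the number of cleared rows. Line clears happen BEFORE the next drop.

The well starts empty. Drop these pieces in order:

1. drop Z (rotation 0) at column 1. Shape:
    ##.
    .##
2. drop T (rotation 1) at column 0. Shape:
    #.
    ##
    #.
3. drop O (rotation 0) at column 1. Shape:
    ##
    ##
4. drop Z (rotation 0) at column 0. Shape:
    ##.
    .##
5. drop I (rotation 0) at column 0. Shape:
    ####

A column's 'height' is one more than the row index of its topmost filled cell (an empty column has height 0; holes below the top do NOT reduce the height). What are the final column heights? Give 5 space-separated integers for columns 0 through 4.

Answer: 8 8 8 8 0

Derivation:
Drop 1: Z rot0 at col 1 lands with bottom-row=0; cleared 0 line(s) (total 0); column heights now [0 2 2 1 0], max=2
Drop 2: T rot1 at col 0 lands with bottom-row=1; cleared 0 line(s) (total 0); column heights now [4 3 2 1 0], max=4
Drop 3: O rot0 at col 1 lands with bottom-row=3; cleared 0 line(s) (total 0); column heights now [4 5 5 1 0], max=5
Drop 4: Z rot0 at col 0 lands with bottom-row=5; cleared 0 line(s) (total 0); column heights now [7 7 6 1 0], max=7
Drop 5: I rot0 at col 0 lands with bottom-row=7; cleared 0 line(s) (total 0); column heights now [8 8 8 8 0], max=8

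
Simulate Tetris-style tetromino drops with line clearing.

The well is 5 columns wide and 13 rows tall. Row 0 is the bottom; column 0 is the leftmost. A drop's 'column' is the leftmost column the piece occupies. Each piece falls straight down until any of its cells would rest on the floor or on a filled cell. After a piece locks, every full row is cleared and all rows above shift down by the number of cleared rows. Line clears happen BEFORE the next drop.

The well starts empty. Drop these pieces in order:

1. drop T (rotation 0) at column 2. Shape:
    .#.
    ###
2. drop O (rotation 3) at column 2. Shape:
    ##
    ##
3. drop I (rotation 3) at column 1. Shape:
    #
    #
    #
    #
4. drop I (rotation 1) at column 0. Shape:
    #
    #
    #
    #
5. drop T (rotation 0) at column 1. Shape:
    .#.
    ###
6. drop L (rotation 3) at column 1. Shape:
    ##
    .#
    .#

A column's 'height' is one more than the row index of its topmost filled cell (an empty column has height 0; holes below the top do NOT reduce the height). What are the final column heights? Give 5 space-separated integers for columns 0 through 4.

Drop 1: T rot0 at col 2 lands with bottom-row=0; cleared 0 line(s) (total 0); column heights now [0 0 1 2 1], max=2
Drop 2: O rot3 at col 2 lands with bottom-row=2; cleared 0 line(s) (total 0); column heights now [0 0 4 4 1], max=4
Drop 3: I rot3 at col 1 lands with bottom-row=0; cleared 0 line(s) (total 0); column heights now [0 4 4 4 1], max=4
Drop 4: I rot1 at col 0 lands with bottom-row=0; cleared 1 line(s) (total 1); column heights now [3 3 3 3 0], max=3
Drop 5: T rot0 at col 1 lands with bottom-row=3; cleared 0 line(s) (total 1); column heights now [3 4 5 4 0], max=5
Drop 6: L rot3 at col 1 lands with bottom-row=5; cleared 0 line(s) (total 1); column heights now [3 8 8 4 0], max=8

Answer: 3 8 8 4 0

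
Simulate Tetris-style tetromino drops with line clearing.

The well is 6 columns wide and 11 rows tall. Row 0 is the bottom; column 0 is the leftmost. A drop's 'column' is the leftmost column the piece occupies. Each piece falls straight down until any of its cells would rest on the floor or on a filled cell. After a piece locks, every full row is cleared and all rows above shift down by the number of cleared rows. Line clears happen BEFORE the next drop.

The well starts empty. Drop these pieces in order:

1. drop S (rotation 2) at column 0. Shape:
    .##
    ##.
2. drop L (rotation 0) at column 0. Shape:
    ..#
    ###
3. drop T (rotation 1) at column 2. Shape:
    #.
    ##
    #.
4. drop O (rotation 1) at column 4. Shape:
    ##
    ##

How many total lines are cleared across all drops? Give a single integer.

Drop 1: S rot2 at col 0 lands with bottom-row=0; cleared 0 line(s) (total 0); column heights now [1 2 2 0 0 0], max=2
Drop 2: L rot0 at col 0 lands with bottom-row=2; cleared 0 line(s) (total 0); column heights now [3 3 4 0 0 0], max=4
Drop 3: T rot1 at col 2 lands with bottom-row=4; cleared 0 line(s) (total 0); column heights now [3 3 7 6 0 0], max=7
Drop 4: O rot1 at col 4 lands with bottom-row=0; cleared 0 line(s) (total 0); column heights now [3 3 7 6 2 2], max=7

Answer: 0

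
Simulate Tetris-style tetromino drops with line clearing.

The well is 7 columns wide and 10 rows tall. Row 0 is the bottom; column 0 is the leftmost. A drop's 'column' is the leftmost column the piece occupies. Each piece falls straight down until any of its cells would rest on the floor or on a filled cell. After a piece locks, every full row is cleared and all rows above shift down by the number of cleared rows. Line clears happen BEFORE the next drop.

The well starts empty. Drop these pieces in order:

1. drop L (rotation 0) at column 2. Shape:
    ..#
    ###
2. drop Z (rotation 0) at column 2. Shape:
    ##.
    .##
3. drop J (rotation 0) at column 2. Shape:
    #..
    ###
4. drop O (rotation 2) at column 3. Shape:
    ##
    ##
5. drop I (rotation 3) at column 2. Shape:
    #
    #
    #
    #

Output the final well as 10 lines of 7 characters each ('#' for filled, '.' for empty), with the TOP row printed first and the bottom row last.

Drop 1: L rot0 at col 2 lands with bottom-row=0; cleared 0 line(s) (total 0); column heights now [0 0 1 1 2 0 0], max=2
Drop 2: Z rot0 at col 2 lands with bottom-row=2; cleared 0 line(s) (total 0); column heights now [0 0 4 4 3 0 0], max=4
Drop 3: J rot0 at col 2 lands with bottom-row=4; cleared 0 line(s) (total 0); column heights now [0 0 6 5 5 0 0], max=6
Drop 4: O rot2 at col 3 lands with bottom-row=5; cleared 0 line(s) (total 0); column heights now [0 0 6 7 7 0 0], max=7
Drop 5: I rot3 at col 2 lands with bottom-row=6; cleared 0 line(s) (total 0); column heights now [0 0 10 7 7 0 0], max=10

Answer: ..#....
..#....
..#....
..###..
..###..
..###..
..##...
...##..
....#..
..###..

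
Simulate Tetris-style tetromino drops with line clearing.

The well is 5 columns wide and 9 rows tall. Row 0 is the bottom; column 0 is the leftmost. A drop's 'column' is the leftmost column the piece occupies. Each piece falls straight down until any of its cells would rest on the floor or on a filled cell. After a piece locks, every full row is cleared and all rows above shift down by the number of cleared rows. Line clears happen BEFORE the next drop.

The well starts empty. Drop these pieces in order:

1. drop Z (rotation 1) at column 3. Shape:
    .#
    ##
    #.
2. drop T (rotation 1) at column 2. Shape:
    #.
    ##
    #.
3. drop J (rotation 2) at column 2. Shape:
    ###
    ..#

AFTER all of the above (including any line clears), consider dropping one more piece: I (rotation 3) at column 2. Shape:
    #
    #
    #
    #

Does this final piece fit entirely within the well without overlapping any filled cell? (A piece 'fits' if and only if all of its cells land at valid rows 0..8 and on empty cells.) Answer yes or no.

Drop 1: Z rot1 at col 3 lands with bottom-row=0; cleared 0 line(s) (total 0); column heights now [0 0 0 2 3], max=3
Drop 2: T rot1 at col 2 lands with bottom-row=1; cleared 0 line(s) (total 0); column heights now [0 0 4 3 3], max=4
Drop 3: J rot2 at col 2 lands with bottom-row=3; cleared 0 line(s) (total 0); column heights now [0 0 5 5 5], max=5
Test piece I rot3 at col 2 (width 1): heights before test = [0 0 5 5 5]; fits = True

Answer: yes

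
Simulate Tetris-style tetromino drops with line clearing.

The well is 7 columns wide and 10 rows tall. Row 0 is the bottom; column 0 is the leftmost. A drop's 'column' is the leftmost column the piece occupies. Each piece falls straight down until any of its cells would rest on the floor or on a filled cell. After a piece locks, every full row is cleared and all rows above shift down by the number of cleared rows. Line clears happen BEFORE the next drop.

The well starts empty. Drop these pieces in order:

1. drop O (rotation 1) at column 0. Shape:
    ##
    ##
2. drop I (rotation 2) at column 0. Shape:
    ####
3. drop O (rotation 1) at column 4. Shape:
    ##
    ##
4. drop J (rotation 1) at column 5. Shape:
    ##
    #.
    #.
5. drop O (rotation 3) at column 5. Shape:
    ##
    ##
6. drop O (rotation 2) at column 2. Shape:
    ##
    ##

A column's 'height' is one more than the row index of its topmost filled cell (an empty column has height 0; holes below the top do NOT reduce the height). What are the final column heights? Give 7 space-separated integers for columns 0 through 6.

Answer: 3 3 5 5 2 7 7

Derivation:
Drop 1: O rot1 at col 0 lands with bottom-row=0; cleared 0 line(s) (total 0); column heights now [2 2 0 0 0 0 0], max=2
Drop 2: I rot2 at col 0 lands with bottom-row=2; cleared 0 line(s) (total 0); column heights now [3 3 3 3 0 0 0], max=3
Drop 3: O rot1 at col 4 lands with bottom-row=0; cleared 0 line(s) (total 0); column heights now [3 3 3 3 2 2 0], max=3
Drop 4: J rot1 at col 5 lands with bottom-row=2; cleared 0 line(s) (total 0); column heights now [3 3 3 3 2 5 5], max=5
Drop 5: O rot3 at col 5 lands with bottom-row=5; cleared 0 line(s) (total 0); column heights now [3 3 3 3 2 7 7], max=7
Drop 6: O rot2 at col 2 lands with bottom-row=3; cleared 0 line(s) (total 0); column heights now [3 3 5 5 2 7 7], max=7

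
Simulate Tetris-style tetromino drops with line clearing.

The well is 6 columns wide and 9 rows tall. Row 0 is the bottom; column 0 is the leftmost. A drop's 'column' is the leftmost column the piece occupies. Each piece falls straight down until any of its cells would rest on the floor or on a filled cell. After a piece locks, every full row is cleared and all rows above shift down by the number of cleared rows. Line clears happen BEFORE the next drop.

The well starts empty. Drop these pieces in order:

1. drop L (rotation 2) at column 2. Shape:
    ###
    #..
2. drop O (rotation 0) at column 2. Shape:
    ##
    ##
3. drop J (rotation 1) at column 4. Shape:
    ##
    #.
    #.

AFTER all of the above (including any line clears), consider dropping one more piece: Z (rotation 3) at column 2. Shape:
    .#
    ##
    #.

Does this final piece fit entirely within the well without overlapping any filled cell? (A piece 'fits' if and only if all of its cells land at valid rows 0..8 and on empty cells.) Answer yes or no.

Answer: yes

Derivation:
Drop 1: L rot2 at col 2 lands with bottom-row=0; cleared 0 line(s) (total 0); column heights now [0 0 2 2 2 0], max=2
Drop 2: O rot0 at col 2 lands with bottom-row=2; cleared 0 line(s) (total 0); column heights now [0 0 4 4 2 0], max=4
Drop 3: J rot1 at col 4 lands with bottom-row=2; cleared 0 line(s) (total 0); column heights now [0 0 4 4 5 5], max=5
Test piece Z rot3 at col 2 (width 2): heights before test = [0 0 4 4 5 5]; fits = True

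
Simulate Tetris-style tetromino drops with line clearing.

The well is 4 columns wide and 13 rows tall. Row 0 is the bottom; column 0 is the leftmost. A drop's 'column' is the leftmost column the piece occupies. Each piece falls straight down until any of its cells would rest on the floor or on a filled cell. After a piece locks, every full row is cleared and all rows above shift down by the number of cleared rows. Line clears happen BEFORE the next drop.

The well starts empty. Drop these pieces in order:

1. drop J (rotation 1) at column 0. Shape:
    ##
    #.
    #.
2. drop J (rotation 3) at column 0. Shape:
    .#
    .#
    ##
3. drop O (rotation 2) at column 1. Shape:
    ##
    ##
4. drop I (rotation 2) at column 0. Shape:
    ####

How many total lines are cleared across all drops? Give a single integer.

Drop 1: J rot1 at col 0 lands with bottom-row=0; cleared 0 line(s) (total 0); column heights now [3 3 0 0], max=3
Drop 2: J rot3 at col 0 lands with bottom-row=3; cleared 0 line(s) (total 0); column heights now [4 6 0 0], max=6
Drop 3: O rot2 at col 1 lands with bottom-row=6; cleared 0 line(s) (total 0); column heights now [4 8 8 0], max=8
Drop 4: I rot2 at col 0 lands with bottom-row=8; cleared 1 line(s) (total 1); column heights now [4 8 8 0], max=8

Answer: 1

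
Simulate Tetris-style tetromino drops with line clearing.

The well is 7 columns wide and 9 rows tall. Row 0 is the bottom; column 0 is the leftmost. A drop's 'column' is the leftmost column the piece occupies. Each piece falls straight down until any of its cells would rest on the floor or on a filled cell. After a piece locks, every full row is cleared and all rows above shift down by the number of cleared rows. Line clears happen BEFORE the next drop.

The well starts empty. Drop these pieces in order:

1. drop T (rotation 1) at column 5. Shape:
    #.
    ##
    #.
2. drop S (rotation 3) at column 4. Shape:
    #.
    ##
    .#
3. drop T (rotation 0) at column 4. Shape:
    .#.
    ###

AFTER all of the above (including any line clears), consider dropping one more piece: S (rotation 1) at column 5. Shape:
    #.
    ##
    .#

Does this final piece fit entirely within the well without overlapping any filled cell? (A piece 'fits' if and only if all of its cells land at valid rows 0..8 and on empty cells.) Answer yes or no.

Drop 1: T rot1 at col 5 lands with bottom-row=0; cleared 0 line(s) (total 0); column heights now [0 0 0 0 0 3 2], max=3
Drop 2: S rot3 at col 4 lands with bottom-row=3; cleared 0 line(s) (total 0); column heights now [0 0 0 0 6 5 2], max=6
Drop 3: T rot0 at col 4 lands with bottom-row=6; cleared 0 line(s) (total 0); column heights now [0 0 0 0 7 8 7], max=8
Test piece S rot1 at col 5 (width 2): heights before test = [0 0 0 0 7 8 7]; fits = False

Answer: no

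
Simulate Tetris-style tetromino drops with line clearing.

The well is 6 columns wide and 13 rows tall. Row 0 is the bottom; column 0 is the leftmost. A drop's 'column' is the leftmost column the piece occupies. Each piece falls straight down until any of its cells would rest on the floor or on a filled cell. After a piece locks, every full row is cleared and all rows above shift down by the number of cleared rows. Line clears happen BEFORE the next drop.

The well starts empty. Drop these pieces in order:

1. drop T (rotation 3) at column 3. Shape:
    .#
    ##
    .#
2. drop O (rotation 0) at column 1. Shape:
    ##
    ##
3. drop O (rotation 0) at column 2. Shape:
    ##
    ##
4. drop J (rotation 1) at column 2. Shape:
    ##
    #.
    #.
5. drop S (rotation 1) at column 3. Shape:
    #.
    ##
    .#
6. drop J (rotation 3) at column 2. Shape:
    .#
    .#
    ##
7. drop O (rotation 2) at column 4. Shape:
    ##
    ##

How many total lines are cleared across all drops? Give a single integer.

Answer: 0

Derivation:
Drop 1: T rot3 at col 3 lands with bottom-row=0; cleared 0 line(s) (total 0); column heights now [0 0 0 2 3 0], max=3
Drop 2: O rot0 at col 1 lands with bottom-row=0; cleared 0 line(s) (total 0); column heights now [0 2 2 2 3 0], max=3
Drop 3: O rot0 at col 2 lands with bottom-row=2; cleared 0 line(s) (total 0); column heights now [0 2 4 4 3 0], max=4
Drop 4: J rot1 at col 2 lands with bottom-row=4; cleared 0 line(s) (total 0); column heights now [0 2 7 7 3 0], max=7
Drop 5: S rot1 at col 3 lands with bottom-row=6; cleared 0 line(s) (total 0); column heights now [0 2 7 9 8 0], max=9
Drop 6: J rot3 at col 2 lands with bottom-row=9; cleared 0 line(s) (total 0); column heights now [0 2 10 12 8 0], max=12
Drop 7: O rot2 at col 4 lands with bottom-row=8; cleared 0 line(s) (total 0); column heights now [0 2 10 12 10 10], max=12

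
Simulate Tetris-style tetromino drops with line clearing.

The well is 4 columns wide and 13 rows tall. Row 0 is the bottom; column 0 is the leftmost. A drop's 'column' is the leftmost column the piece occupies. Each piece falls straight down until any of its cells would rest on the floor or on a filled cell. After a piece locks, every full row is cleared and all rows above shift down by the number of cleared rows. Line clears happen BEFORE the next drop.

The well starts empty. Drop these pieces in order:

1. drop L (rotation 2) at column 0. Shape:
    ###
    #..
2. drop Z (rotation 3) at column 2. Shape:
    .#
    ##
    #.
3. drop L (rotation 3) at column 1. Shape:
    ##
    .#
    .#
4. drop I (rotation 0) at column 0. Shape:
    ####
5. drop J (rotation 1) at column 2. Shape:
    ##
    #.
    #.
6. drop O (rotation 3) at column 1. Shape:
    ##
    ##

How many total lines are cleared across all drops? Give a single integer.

Answer: 1

Derivation:
Drop 1: L rot2 at col 0 lands with bottom-row=0; cleared 0 line(s) (total 0); column heights now [2 2 2 0], max=2
Drop 2: Z rot3 at col 2 lands with bottom-row=2; cleared 0 line(s) (total 0); column heights now [2 2 4 5], max=5
Drop 3: L rot3 at col 1 lands with bottom-row=4; cleared 0 line(s) (total 0); column heights now [2 7 7 5], max=7
Drop 4: I rot0 at col 0 lands with bottom-row=7; cleared 1 line(s) (total 1); column heights now [2 7 7 5], max=7
Drop 5: J rot1 at col 2 lands with bottom-row=7; cleared 0 line(s) (total 1); column heights now [2 7 10 10], max=10
Drop 6: O rot3 at col 1 lands with bottom-row=10; cleared 0 line(s) (total 1); column heights now [2 12 12 10], max=12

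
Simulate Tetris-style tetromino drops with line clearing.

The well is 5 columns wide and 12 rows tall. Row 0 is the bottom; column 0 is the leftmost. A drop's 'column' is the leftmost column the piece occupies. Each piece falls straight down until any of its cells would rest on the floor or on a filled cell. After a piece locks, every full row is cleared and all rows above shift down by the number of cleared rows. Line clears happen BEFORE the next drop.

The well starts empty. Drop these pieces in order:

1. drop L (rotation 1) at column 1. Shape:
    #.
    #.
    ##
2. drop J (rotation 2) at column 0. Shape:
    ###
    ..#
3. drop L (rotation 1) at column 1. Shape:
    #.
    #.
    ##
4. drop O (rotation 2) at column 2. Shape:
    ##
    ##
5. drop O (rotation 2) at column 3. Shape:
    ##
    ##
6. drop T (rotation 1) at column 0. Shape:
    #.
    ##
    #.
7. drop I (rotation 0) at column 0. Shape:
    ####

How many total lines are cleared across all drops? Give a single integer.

Drop 1: L rot1 at col 1 lands with bottom-row=0; cleared 0 line(s) (total 0); column heights now [0 3 1 0 0], max=3
Drop 2: J rot2 at col 0 lands with bottom-row=2; cleared 0 line(s) (total 0); column heights now [4 4 4 0 0], max=4
Drop 3: L rot1 at col 1 lands with bottom-row=4; cleared 0 line(s) (total 0); column heights now [4 7 5 0 0], max=7
Drop 4: O rot2 at col 2 lands with bottom-row=5; cleared 0 line(s) (total 0); column heights now [4 7 7 7 0], max=7
Drop 5: O rot2 at col 3 lands with bottom-row=7; cleared 0 line(s) (total 0); column heights now [4 7 7 9 9], max=9
Drop 6: T rot1 at col 0 lands with bottom-row=6; cleared 0 line(s) (total 0); column heights now [9 8 7 9 9], max=9
Drop 7: I rot0 at col 0 lands with bottom-row=9; cleared 0 line(s) (total 0); column heights now [10 10 10 10 9], max=10

Answer: 0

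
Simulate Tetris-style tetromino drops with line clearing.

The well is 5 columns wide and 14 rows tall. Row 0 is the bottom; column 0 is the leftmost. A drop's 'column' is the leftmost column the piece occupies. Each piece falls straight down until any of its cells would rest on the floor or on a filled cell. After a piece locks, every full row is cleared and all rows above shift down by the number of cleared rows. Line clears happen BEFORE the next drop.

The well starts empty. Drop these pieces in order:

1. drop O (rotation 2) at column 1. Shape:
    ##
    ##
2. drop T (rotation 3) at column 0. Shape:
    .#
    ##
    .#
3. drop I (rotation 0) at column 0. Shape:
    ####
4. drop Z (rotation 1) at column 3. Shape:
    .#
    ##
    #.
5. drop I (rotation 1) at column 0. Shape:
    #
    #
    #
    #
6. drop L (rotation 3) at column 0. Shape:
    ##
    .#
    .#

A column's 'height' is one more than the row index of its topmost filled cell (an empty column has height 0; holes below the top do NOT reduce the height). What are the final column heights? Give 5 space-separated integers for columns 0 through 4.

Answer: 11 11 6 8 9

Derivation:
Drop 1: O rot2 at col 1 lands with bottom-row=0; cleared 0 line(s) (total 0); column heights now [0 2 2 0 0], max=2
Drop 2: T rot3 at col 0 lands with bottom-row=2; cleared 0 line(s) (total 0); column heights now [4 5 2 0 0], max=5
Drop 3: I rot0 at col 0 lands with bottom-row=5; cleared 0 line(s) (total 0); column heights now [6 6 6 6 0], max=6
Drop 4: Z rot1 at col 3 lands with bottom-row=6; cleared 0 line(s) (total 0); column heights now [6 6 6 8 9], max=9
Drop 5: I rot1 at col 0 lands with bottom-row=6; cleared 0 line(s) (total 0); column heights now [10 6 6 8 9], max=10
Drop 6: L rot3 at col 0 lands with bottom-row=8; cleared 0 line(s) (total 0); column heights now [11 11 6 8 9], max=11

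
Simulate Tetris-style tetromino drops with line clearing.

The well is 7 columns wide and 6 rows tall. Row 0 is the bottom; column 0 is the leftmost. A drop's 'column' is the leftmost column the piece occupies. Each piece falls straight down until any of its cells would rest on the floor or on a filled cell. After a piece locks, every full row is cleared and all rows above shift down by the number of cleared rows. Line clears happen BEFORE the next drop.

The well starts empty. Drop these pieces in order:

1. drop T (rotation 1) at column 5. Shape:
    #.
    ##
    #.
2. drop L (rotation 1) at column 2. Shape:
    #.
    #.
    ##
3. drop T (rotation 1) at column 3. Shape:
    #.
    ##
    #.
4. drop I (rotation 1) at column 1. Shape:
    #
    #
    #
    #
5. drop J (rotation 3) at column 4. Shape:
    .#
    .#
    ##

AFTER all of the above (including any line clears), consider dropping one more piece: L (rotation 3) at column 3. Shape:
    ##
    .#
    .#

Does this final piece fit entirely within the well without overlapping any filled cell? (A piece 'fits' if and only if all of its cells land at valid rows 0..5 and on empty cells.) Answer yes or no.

Drop 1: T rot1 at col 5 lands with bottom-row=0; cleared 0 line(s) (total 0); column heights now [0 0 0 0 0 3 2], max=3
Drop 2: L rot1 at col 2 lands with bottom-row=0; cleared 0 line(s) (total 0); column heights now [0 0 3 1 0 3 2], max=3
Drop 3: T rot1 at col 3 lands with bottom-row=1; cleared 0 line(s) (total 0); column heights now [0 0 3 4 3 3 2], max=4
Drop 4: I rot1 at col 1 lands with bottom-row=0; cleared 0 line(s) (total 0); column heights now [0 4 3 4 3 3 2], max=4
Drop 5: J rot3 at col 4 lands with bottom-row=3; cleared 0 line(s) (total 0); column heights now [0 4 3 4 4 6 2], max=6
Test piece L rot3 at col 3 (width 2): heights before test = [0 4 3 4 4 6 2]; fits = False

Answer: no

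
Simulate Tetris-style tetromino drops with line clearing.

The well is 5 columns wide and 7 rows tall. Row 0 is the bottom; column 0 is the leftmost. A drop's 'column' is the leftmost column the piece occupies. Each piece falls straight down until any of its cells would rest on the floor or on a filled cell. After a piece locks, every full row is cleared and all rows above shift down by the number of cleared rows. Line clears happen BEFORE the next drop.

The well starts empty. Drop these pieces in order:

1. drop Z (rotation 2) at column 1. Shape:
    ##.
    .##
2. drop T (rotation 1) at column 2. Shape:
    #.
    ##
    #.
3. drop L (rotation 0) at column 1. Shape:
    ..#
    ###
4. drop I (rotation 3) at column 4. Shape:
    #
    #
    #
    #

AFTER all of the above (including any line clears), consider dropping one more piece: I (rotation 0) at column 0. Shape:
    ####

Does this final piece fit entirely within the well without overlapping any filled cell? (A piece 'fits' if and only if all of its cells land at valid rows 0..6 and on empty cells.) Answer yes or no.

Answer: no

Derivation:
Drop 1: Z rot2 at col 1 lands with bottom-row=0; cleared 0 line(s) (total 0); column heights now [0 2 2 1 0], max=2
Drop 2: T rot1 at col 2 lands with bottom-row=2; cleared 0 line(s) (total 0); column heights now [0 2 5 4 0], max=5
Drop 3: L rot0 at col 1 lands with bottom-row=5; cleared 0 line(s) (total 0); column heights now [0 6 6 7 0], max=7
Drop 4: I rot3 at col 4 lands with bottom-row=0; cleared 0 line(s) (total 0); column heights now [0 6 6 7 4], max=7
Test piece I rot0 at col 0 (width 4): heights before test = [0 6 6 7 4]; fits = False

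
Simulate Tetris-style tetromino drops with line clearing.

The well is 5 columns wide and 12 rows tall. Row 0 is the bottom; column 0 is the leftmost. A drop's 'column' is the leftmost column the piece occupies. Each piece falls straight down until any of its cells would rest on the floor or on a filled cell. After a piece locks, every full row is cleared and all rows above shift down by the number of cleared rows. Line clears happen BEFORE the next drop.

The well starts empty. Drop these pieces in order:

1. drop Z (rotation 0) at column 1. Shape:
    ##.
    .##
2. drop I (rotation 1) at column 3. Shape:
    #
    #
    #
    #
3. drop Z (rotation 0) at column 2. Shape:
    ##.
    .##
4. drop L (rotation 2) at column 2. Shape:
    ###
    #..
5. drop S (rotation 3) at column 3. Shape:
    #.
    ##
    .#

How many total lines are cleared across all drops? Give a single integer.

Answer: 0

Derivation:
Drop 1: Z rot0 at col 1 lands with bottom-row=0; cleared 0 line(s) (total 0); column heights now [0 2 2 1 0], max=2
Drop 2: I rot1 at col 3 lands with bottom-row=1; cleared 0 line(s) (total 0); column heights now [0 2 2 5 0], max=5
Drop 3: Z rot0 at col 2 lands with bottom-row=5; cleared 0 line(s) (total 0); column heights now [0 2 7 7 6], max=7
Drop 4: L rot2 at col 2 lands with bottom-row=7; cleared 0 line(s) (total 0); column heights now [0 2 9 9 9], max=9
Drop 5: S rot3 at col 3 lands with bottom-row=9; cleared 0 line(s) (total 0); column heights now [0 2 9 12 11], max=12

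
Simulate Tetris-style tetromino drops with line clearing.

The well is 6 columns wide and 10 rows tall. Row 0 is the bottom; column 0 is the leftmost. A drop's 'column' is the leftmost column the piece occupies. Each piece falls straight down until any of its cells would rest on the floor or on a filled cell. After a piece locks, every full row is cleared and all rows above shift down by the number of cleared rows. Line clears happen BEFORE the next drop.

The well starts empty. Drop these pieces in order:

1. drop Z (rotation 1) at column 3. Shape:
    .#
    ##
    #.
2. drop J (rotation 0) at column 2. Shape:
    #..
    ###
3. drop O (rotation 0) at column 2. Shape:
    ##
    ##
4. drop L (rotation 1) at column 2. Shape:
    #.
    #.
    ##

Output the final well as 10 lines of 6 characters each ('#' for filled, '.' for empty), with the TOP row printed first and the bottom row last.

Drop 1: Z rot1 at col 3 lands with bottom-row=0; cleared 0 line(s) (total 0); column heights now [0 0 0 2 3 0], max=3
Drop 2: J rot0 at col 2 lands with bottom-row=3; cleared 0 line(s) (total 0); column heights now [0 0 5 4 4 0], max=5
Drop 3: O rot0 at col 2 lands with bottom-row=5; cleared 0 line(s) (total 0); column heights now [0 0 7 7 4 0], max=7
Drop 4: L rot1 at col 2 lands with bottom-row=7; cleared 0 line(s) (total 0); column heights now [0 0 10 8 4 0], max=10

Answer: ..#...
..#...
..##..
..##..
..##..
..#...
..###.
....#.
...##.
...#..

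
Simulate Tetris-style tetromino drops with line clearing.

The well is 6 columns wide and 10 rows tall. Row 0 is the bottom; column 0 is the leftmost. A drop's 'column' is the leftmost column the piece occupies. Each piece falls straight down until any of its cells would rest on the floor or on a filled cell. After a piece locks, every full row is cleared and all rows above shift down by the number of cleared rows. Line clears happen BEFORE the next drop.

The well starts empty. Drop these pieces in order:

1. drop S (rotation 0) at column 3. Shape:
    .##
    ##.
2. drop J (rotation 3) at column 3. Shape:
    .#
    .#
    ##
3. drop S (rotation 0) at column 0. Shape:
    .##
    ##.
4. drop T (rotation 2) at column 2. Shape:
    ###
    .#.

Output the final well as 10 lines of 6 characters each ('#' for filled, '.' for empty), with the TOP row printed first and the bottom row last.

Answer: ......
......
......
......
..###.
...##.
....#.
...##.
.##.##
##.##.

Derivation:
Drop 1: S rot0 at col 3 lands with bottom-row=0; cleared 0 line(s) (total 0); column heights now [0 0 0 1 2 2], max=2
Drop 2: J rot3 at col 3 lands with bottom-row=2; cleared 0 line(s) (total 0); column heights now [0 0 0 3 5 2], max=5
Drop 3: S rot0 at col 0 lands with bottom-row=0; cleared 0 line(s) (total 0); column heights now [1 2 2 3 5 2], max=5
Drop 4: T rot2 at col 2 lands with bottom-row=4; cleared 0 line(s) (total 0); column heights now [1 2 6 6 6 2], max=6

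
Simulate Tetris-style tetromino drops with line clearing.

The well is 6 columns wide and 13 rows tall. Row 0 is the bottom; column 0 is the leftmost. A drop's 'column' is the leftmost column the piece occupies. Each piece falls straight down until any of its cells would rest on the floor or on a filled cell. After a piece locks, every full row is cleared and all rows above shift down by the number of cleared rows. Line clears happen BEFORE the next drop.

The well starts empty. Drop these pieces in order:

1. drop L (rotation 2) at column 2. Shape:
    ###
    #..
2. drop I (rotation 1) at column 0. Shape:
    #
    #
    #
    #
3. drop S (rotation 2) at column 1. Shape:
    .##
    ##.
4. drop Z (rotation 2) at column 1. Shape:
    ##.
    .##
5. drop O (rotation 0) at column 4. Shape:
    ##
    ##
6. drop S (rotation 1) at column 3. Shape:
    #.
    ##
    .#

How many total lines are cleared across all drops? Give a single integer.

Answer: 0

Derivation:
Drop 1: L rot2 at col 2 lands with bottom-row=0; cleared 0 line(s) (total 0); column heights now [0 0 2 2 2 0], max=2
Drop 2: I rot1 at col 0 lands with bottom-row=0; cleared 0 line(s) (total 0); column heights now [4 0 2 2 2 0], max=4
Drop 3: S rot2 at col 1 lands with bottom-row=2; cleared 0 line(s) (total 0); column heights now [4 3 4 4 2 0], max=4
Drop 4: Z rot2 at col 1 lands with bottom-row=4; cleared 0 line(s) (total 0); column heights now [4 6 6 5 2 0], max=6
Drop 5: O rot0 at col 4 lands with bottom-row=2; cleared 0 line(s) (total 0); column heights now [4 6 6 5 4 4], max=6
Drop 6: S rot1 at col 3 lands with bottom-row=4; cleared 0 line(s) (total 0); column heights now [4 6 6 7 6 4], max=7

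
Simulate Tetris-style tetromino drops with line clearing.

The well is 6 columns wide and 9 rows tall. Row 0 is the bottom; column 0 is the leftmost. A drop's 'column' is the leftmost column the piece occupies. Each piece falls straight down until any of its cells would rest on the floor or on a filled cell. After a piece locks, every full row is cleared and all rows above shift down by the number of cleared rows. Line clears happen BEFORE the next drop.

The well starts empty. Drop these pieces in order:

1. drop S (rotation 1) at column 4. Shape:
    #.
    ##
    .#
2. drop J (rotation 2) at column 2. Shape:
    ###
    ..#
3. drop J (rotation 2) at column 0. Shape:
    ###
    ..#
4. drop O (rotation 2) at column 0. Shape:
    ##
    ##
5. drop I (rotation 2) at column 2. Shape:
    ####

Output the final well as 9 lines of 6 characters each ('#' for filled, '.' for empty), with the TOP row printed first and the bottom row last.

Answer: ......
##....
###...
..#...
..###.
....#.
....#.
....##
.....#

Derivation:
Drop 1: S rot1 at col 4 lands with bottom-row=0; cleared 0 line(s) (total 0); column heights now [0 0 0 0 3 2], max=3
Drop 2: J rot2 at col 2 lands with bottom-row=3; cleared 0 line(s) (total 0); column heights now [0 0 5 5 5 2], max=5
Drop 3: J rot2 at col 0 lands with bottom-row=5; cleared 0 line(s) (total 0); column heights now [7 7 7 5 5 2], max=7
Drop 4: O rot2 at col 0 lands with bottom-row=7; cleared 0 line(s) (total 0); column heights now [9 9 7 5 5 2], max=9
Drop 5: I rot2 at col 2 lands with bottom-row=7; cleared 1 line(s) (total 1); column heights now [8 8 7 5 5 2], max=8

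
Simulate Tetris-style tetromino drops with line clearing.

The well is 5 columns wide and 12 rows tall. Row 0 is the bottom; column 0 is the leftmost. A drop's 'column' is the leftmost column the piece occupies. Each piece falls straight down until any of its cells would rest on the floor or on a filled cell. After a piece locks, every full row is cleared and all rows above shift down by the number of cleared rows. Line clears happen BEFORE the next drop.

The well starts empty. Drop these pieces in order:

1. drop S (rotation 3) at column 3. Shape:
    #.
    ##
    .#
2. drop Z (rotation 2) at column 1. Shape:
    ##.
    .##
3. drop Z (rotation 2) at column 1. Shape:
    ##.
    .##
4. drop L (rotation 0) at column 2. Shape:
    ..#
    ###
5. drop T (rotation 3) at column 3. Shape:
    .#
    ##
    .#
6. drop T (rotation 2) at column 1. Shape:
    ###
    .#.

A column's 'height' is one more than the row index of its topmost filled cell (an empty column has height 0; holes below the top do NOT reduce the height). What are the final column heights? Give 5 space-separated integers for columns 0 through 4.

Answer: 0 12 12 12 12

Derivation:
Drop 1: S rot3 at col 3 lands with bottom-row=0; cleared 0 line(s) (total 0); column heights now [0 0 0 3 2], max=3
Drop 2: Z rot2 at col 1 lands with bottom-row=3; cleared 0 line(s) (total 0); column heights now [0 5 5 4 2], max=5
Drop 3: Z rot2 at col 1 lands with bottom-row=5; cleared 0 line(s) (total 0); column heights now [0 7 7 6 2], max=7
Drop 4: L rot0 at col 2 lands with bottom-row=7; cleared 0 line(s) (total 0); column heights now [0 7 8 8 9], max=9
Drop 5: T rot3 at col 3 lands with bottom-row=9; cleared 0 line(s) (total 0); column heights now [0 7 8 11 12], max=12
Drop 6: T rot2 at col 1 lands with bottom-row=10; cleared 0 line(s) (total 0); column heights now [0 12 12 12 12], max=12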